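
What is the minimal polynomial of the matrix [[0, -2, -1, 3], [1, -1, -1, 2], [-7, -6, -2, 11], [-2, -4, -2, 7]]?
The characteristic polynomial factors as (x - 1)^4. The minimal polynomial is ∏(x - λ)^{k_λ} where k_λ is the size of the largest Jordan block at λ.

For λ = 1: rank(A - I) = 2, and the largest Jordan block has size 2 (the smallest k with rank((A - I)^k) = rank((A - I)^(k+1))).

So m_A(x) = (x - 1)^2.

m_A(x) = (x - 1)^2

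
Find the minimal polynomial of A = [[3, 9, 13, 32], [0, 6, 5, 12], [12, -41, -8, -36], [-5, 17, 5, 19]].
The characteristic polynomial factors as (x - 5)^4. The minimal polynomial is ∏(x - λ)^{k_λ} where k_λ is the size of the largest Jordan block at λ.

For λ = 5: rank(A - 5I) = 2, and the largest Jordan block has size 3 (the smallest k with rank((A - 5I)^k) = rank((A - 5I)^(k+1))).

So m_A(x) = (x - 5)^3.

m_A(x) = (x - 5)^3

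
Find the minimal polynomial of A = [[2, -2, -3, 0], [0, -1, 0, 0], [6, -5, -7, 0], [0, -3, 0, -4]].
m_A(x) = (x + 1)^2(x + 4)

The characteristic polynomial factors as (x + 1)^2(x + 4)^2. The minimal polynomial is ∏(x - λ)^{k_λ} where k_λ is the size of the largest Jordan block at λ.

For λ = -4: rank(A + 4I) = 2, and the largest Jordan block has size 1 (the smallest k with rank((A + 4I)^k) = rank((A + 4I)^(k+1))).
For λ = -1: rank(A + I) = 3, and the largest Jordan block has size 2 (the smallest k with rank((A + I)^k) = rank((A + I)^(k+1))).

So m_A(x) = (x + 1)^2(x + 4).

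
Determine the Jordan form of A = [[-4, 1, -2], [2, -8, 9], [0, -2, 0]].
J = [[-4, 1, 0], [0, -4, 1], [0, 0, -4]]

The characteristic polynomial is det(xI - A) = (x + 4)^3, so the eigenvalues are -4 (algebraic multiplicity 3).

For λ = -4: rank(A + 4I) = 2, rank((A + 4I)^2) = 1, rank((A + 4I)^3) = 0. The eigenspace has dimension 3 - 2 = 1, so there is 1 Jordan block; the rank sequence gives block sizes [3].

Assembling the blocks gives the Jordan form J above.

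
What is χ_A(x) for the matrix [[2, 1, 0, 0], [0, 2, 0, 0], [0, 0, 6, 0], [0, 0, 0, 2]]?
xI - A = [[x - 2, -1, 0, 0], [0, x - 2, 0, 0], [0, 0, x - 6, 0], [0, 0, 0, x - 2]].

Expanding det(xI - A) along the first row:
det(xI - A) = + (x - 2)·det([[x - 2, 0, 0], [0, x - 6, 0], [0, 0, x - 2]]) - (-1)·det([[0, 0, 0], [0, x - 6, 0], [0, 0, x - 2]]) + (0)·det([[0, x - 2, 0], [0, 0, 0], [0, 0, x - 2]]) - (0)·det([[0, x - 2, 0], [0, 0, x - 6], [0, 0, 0]]).

Evaluating gives χ_A(x) = x^4 - 12x^3 + 48x^2 - 80x + 48 = (x - 6)(x - 2)^3.

χ_A(x) = (x - 6)(x - 2)^3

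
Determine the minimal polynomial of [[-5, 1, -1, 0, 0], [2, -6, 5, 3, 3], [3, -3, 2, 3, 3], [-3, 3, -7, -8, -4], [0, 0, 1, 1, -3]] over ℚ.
The characteristic polynomial factors as (x + 4)^5. The minimal polynomial is ∏(x - λ)^{k_λ} where k_λ is the size of the largest Jordan block at λ.

For λ = -4: rank(A + 4I) = 2, and the largest Jordan block has size 2 (the smallest k with rank((A + 4I)^k) = rank((A + 4I)^(k+1))).

So m_A(x) = (x + 4)^2.

m_A(x) = (x + 4)^2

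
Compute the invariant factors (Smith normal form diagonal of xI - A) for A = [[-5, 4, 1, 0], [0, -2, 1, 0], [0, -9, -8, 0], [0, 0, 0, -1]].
The Jordan structure of A has elementary divisors (x + 5)^3, (x + 1). Arranging the block sizes at each eigenvalue in decreasing order and taking row products gives the invariant factors.

Invariant factors (smallest first, each dividing the next): (x + 1)(x + 5)^3.

Check: the last factor (x + 1)(x + 5)^3 is the minimal polynomial, and the product (x + 1)(x + 5)^3 is the characteristic polynomial.

(x + 1)(x + 5)^3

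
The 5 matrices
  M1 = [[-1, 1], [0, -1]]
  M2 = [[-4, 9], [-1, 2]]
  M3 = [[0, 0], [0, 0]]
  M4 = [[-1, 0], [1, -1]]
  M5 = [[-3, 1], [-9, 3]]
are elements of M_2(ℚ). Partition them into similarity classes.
Characteristic polynomials: χ_{M1} = (x + 1)^2, χ_{M2} = (x + 1)^2, χ_{M3} = x^2, χ_{M4} = (x + 1)^2, χ_{M5} = x^2.

{M1, M2, M4}: invariant factors (x + 1)^2.

{M3}: invariant factors x, x.

{M5}: invariant factors x^2.

Matrices are similar if and only if their invariant-factor lists agree; the partition into similarity classes is {M1, M2, M4}, {M3}, {M5}.

3 classes: {M1, M2, M4}, {M3}, {M5}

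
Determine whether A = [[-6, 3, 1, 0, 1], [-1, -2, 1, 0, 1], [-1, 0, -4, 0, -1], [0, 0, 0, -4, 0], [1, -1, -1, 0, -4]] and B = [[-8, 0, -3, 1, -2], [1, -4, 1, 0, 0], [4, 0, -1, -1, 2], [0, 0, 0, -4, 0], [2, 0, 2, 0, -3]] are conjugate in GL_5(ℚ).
Yes.

Two matrices over a field are similar if and only if they have the same invariant factors.

Both A and B have characteristic polynomial (x + 3)(x + 4)^3(x + 5) and minimal polynomial (x + 3)(x + 4)^2(x + 5). Computing further, both have invariant factors x + 4, (x + 3)(x + 4)^2(x + 5). Hence A and B are similar.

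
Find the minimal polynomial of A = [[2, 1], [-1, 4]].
The characteristic polynomial factors as (x - 3)^2. The minimal polynomial is ∏(x - λ)^{k_λ} where k_λ is the size of the largest Jordan block at λ.

For λ = 3: rank(A - 3I) = 1, and the largest Jordan block has size 2 (the smallest k with rank((A - 3I)^k) = rank((A - 3I)^(k+1))).

So m_A(x) = (x - 3)^2.

m_A(x) = (x - 3)^2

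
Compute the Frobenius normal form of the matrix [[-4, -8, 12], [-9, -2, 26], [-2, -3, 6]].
The invariant factors of A (the non-unit diagonal entries of the Smith normal form of xI - A over ℚ[x]) are x^3 + 2x + 4, each dividing the next. The characteristic polynomial is their product, x^3 + 2x + 4.

The rational canonical form is the block-diagonal matrix of companion matrices C(f_i):
R = [[0, 0, -4], [1, 0, -2], [0, 1, 0]].

Note the characteristic polynomial does not split into linear factors over ℚ, so A has no Jordan form over ℚ; the rational canonical form exists over any field.

R = [[0, 0, -4], [1, 0, -2], [0, 1, 0]]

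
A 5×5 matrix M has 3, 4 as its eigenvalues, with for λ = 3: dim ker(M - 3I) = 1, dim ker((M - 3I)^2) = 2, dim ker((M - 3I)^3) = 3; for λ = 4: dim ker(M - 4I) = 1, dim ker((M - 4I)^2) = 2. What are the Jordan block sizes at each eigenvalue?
Jordan blocks: (3, 3), (4, 2)

λ = 3: successive nullity increments [1, 1, 1] count blocks of size ≥ k; block sizes are [3].
λ = 4: successive nullity increments [1, 1] count blocks of size ≥ k; block sizes are [2].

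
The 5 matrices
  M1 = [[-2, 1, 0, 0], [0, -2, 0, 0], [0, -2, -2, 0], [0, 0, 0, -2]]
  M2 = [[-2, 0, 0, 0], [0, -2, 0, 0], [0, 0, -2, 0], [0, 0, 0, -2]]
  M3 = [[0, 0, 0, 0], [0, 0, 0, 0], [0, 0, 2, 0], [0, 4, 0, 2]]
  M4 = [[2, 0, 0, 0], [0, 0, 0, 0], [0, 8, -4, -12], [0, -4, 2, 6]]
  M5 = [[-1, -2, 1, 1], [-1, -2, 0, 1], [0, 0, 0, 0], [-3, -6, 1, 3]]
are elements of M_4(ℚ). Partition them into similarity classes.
Characteristic polynomials: χ_{M1} = (x + 2)^4, χ_{M2} = (x + 2)^4, χ_{M3} = x^2(x - 2)^2, χ_{M4} = x^2(x - 2)^2, χ_{M5} = x^4.

{M1}: invariant factors x + 2, x + 2, (x + 2)^2.

{M2}: invariant factors x + 2, x + 2, x + 2, x + 2.

{M3, M4}: invariant factors x(x - 2), x(x - 2).

{M5}: invariant factors x^2, x^2.

Matrices are similar if and only if their invariant-factor lists agree; the partition into similarity classes is {M1}, {M2}, {M3, M4}, {M5}.

4 classes: {M1}, {M2}, {M3, M4}, {M5}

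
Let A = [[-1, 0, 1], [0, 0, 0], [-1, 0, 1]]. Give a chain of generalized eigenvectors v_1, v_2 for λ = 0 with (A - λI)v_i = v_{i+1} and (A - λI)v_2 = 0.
We seek v_1 ∈ ker(A^2) \ ker(A), then set v_{i+1} = A v_i.

One such chain is v_1 = [[0, 1, 1]]^T, v_2 = [[1, 0, 1]]^T. Check: A v_2 = [[0, 0, 0]]^T = 0.

v_1 = [[0, 1, 1]]^T, v_2 = [[1, 0, 1]]^T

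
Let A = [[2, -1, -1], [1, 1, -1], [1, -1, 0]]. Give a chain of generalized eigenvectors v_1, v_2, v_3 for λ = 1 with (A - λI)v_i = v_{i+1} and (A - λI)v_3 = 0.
We seek v_1 ∈ ker((A - I)^3) \ ker((A - I)^2), then set v_{i+1} = (A - I) v_i.

One such chain is v_1 = [[2, 1, 1]]^T, v_2 = [[0, 1, 0]]^T, v_3 = [[-1, 0, -1]]^T. Check: (A - I) v_3 = [[0, 0, 0]]^T = 0.

v_1 = [[2, 1, 1]]^T, v_2 = [[0, 1, 0]]^T, v_3 = [[-1, 0, -1]]^T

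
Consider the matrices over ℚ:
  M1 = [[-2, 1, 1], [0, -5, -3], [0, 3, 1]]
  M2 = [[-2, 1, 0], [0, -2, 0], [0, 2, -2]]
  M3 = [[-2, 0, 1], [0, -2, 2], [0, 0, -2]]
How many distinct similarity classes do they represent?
Characteristic polynomials: χ_{M1} = (x + 2)^3, χ_{M2} = (x + 2)^3, χ_{M3} = (x + 2)^3.

{M1, M2, M3}: invariant factors x + 2, (x + 2)^2.

Matrices are similar if and only if their invariant-factor lists agree; the partition into similarity classes is {M1, M2, M3}.

1 class: {M1, M2, M3}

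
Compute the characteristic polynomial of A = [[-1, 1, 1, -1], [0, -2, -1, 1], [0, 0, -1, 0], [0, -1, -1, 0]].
xI - A = [[x + 1, -1, -1, 1], [0, x + 2, 1, -1], [0, 0, x + 1, 0], [0, 1, 1, x]].

Expanding det(xI - A) along the first row:
det(xI - A) = + (x + 1)·det([[x + 2, 1, -1], [0, x + 1, 0], [1, 1, x]]) - (-1)·det([[0, 1, -1], [0, x + 1, 0], [0, 1, x]]) + (-1)·det([[0, x + 2, -1], [0, 0, 0], [0, 1, x]]) - (1)·det([[0, x + 2, 1], [0, 0, x + 1], [0, 1, 1]]).

Evaluating gives χ_A(x) = x^4 + 4x^3 + 6x^2 + 4x + 1 = (x + 1)^4.

χ_A(x) = (x + 1)^4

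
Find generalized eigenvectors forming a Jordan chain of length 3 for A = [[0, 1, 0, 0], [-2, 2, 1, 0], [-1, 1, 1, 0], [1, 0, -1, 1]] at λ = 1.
v_1 = [[2, 2, 3, -2]]^T, v_2 = [[0, 1, 0, -1]]^T, v_3 = [[1, 1, 1, 0]]^T

We seek v_1 ∈ ker((A - I)^3) \ ker((A - I)^2), then set v_{i+1} = (A - I) v_i.

One such chain is v_1 = [[2, 2, 3, -2]]^T, v_2 = [[0, 1, 0, -1]]^T, v_3 = [[1, 1, 1, 0]]^T. Check: (A - I) v_3 = [[0, 0, 0, 0]]^T = 0.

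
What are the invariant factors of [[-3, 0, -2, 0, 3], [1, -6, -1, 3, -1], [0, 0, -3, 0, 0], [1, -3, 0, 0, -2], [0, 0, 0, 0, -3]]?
The Jordan structure of A has elementary divisors (x + 3)^3, (x + 3)^2. Arranging the block sizes at each eigenvalue in decreasing order and taking row products gives the invariant factors.

Invariant factors (smallest first, each dividing the next): (x + 3)^2, (x + 3)^3.

Check: the last factor (x + 3)^3 is the minimal polynomial, and the product (x + 3)^5 is the characteristic polynomial.

(x + 3)^2, (x + 3)^3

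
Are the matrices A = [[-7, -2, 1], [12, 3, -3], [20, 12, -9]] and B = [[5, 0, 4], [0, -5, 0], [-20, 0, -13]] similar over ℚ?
No.

Both have characteristic polynomial (x + 3)(x + 5)^2, but the minimal polynomial of A is (x + 3)(x + 5)^2 while the minimal polynomial of B is (x + 3)(x + 5). The minimal polynomial is a similarity invariant, so A and B are not similar.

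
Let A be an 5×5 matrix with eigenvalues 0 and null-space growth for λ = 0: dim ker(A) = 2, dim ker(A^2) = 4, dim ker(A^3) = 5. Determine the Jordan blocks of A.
λ = 0: successive nullity increments [2, 2, 1] count blocks of size ≥ k; block sizes are [3, 2].

Jordan blocks: (0, 3), (0, 2)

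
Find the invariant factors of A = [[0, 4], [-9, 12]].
(x - 6)^2

The Jordan structure of A has elementary divisors (x - 6)^2. Arranging the block sizes at each eigenvalue in decreasing order and taking row products gives the invariant factors.

Invariant factors (smallest first, each dividing the next): (x - 6)^2.

Check: the last factor (x - 6)^2 is the minimal polynomial, and the product (x - 6)^2 is the characteristic polynomial.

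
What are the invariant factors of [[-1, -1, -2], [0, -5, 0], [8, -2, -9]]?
The Jordan structure of A has elementary divisors (x + 5)^2, (x + 5). Arranging the block sizes at each eigenvalue in decreasing order and taking row products gives the invariant factors.

Invariant factors (smallest first, each dividing the next): x + 5, (x + 5)^2.

Check: the last factor (x + 5)^2 is the minimal polynomial, and the product (x + 5)^3 is the characteristic polynomial.

x + 5, (x + 5)^2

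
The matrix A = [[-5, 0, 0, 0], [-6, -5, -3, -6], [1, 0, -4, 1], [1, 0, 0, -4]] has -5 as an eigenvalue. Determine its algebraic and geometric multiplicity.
The characteristic polynomial is (x + 4)^2(x + 5)^2, so the factor x + 5 appears with exponent 2: the algebraic multiplicity is 2.

rank(A + 5I) = 2, so the eigenspace has dimension 4 - 2 = 2: the geometric multiplicity is 2.

algebraic multiplicity 2, geometric multiplicity 2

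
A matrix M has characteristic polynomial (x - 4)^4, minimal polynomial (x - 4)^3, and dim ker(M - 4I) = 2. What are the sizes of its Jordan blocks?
Jordan blocks: (4, 3), (4, 1)

λ = 4: algebraic multiplicity 4 (exponent in χ_M), largest block size 3 (exponent in m_M), 2 blocks (geometric multiplicity). These force block sizes [3, 1].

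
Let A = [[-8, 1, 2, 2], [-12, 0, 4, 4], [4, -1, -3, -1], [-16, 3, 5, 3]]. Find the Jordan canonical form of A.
J = [[-2, 1, 0, 0], [0, -2, 0, 0], [0, 0, -2, 1], [0, 0, 0, -2]]

The characteristic polynomial is det(xI - A) = (x + 2)^4, so the eigenvalues are -2 (algebraic multiplicity 4).

For λ = -2: rank(A + 2I) = 2, rank((A + 2I)^2) = 0. The eigenspace has dimension 4 - 2 = 2, so there are 2 Jordan blocks; the rank sequence gives block sizes [2, 2].

Assembling the blocks gives the Jordan form J above.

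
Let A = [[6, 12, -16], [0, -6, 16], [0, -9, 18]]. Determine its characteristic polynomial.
χ_A(x) = (x - 6)^3

xI - A = [[x - 6, -12, 16], [0, x + 6, -16], [0, 9, x - 18]].

Expanding det(xI - A) along the first row:
det(xI - A) = + (x - 6)·det([[x + 6, -16], [9, x - 18]]) - (-12)·det([[0, -16], [0, x - 18]]) + (16)·det([[0, x + 6], [0, 9]]).

Evaluating gives χ_A(x) = x^3 - 18x^2 + 108x - 216 = (x - 6)^3.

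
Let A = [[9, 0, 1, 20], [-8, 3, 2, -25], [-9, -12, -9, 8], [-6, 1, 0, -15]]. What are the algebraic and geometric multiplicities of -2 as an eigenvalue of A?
algebraic multiplicity 2, geometric multiplicity 1

The characteristic polynomial is (x + 2)^2(x + 4)^2, so the factor x + 2 appears with exponent 2: the algebraic multiplicity is 2.

rank(A + 2I) = 3, so the eigenspace has dimension 4 - 3 = 1: the geometric multiplicity is 1.

Since 1 < 2, A is not diagonalizable.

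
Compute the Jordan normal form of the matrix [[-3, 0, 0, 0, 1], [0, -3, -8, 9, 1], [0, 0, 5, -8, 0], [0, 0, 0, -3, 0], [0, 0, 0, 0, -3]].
The characteristic polynomial is det(xI - A) = (x - 5)(x + 3)^4, so the eigenvalues are -3 (algebraic multiplicity 4), 5 (algebraic multiplicity 1).

For λ = -3: rank(A + 3I) = 3, rank((A + 3I)^2) = 1. The eigenspace has dimension 5 - 3 = 2, so there are 2 Jordan blocks; the rank sequence gives block sizes [2, 2].

For λ = 5: algebraic multiplicity 1 gives one 1×1 block.

Assembling the blocks gives the Jordan form J above.

J = [[-3, 1, 0, 0, 0], [0, -3, 0, 0, 0], [0, 0, -3, 1, 0], [0, 0, 0, -3, 0], [0, 0, 0, 0, 5]]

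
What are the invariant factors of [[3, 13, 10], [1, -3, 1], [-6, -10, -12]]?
The Jordan structure of A has elementary divisors (x + 4)^3. Arranging the block sizes at each eigenvalue in decreasing order and taking row products gives the invariant factors.

Invariant factors (smallest first, each dividing the next): (x + 4)^3.

Check: the last factor (x + 4)^3 is the minimal polynomial, and the product (x + 4)^3 is the characteristic polynomial.

(x + 4)^3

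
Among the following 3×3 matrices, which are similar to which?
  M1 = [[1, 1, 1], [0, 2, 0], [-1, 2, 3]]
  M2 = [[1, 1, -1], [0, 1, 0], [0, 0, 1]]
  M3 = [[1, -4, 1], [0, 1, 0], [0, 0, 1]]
Characteristic polynomials: χ_{M1} = (x - 2)^3, χ_{M2} = (x - 1)^3, χ_{M3} = (x - 1)^3.

{M1}: invariant factors (x - 2)^3.

{M2, M3}: invariant factors x - 1, (x - 1)^2.

Matrices are similar if and only if their invariant-factor lists agree; the partition into similarity classes is {M1}, {M2, M3}.

2 classes: {M1}, {M2, M3}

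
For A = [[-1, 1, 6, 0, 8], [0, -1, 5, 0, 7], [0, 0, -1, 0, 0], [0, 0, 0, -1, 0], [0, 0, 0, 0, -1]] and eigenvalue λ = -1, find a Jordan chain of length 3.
We seek v_1 ∈ ker((A + I)^3) \ ker((A + I)^2), then set v_{i+1} = (A + I) v_i.

One such chain is v_1 = [[0, -1, 3, 1, -2]]^T, v_2 = [[1, 1, 0, 0, 0]]^T, v_3 = [[1, 0, 0, 0, 0]]^T. Check: (A + I) v_3 = [[0, 0, 0, 0, 0]]^T = 0.

v_1 = [[0, -1, 3, 1, -2]]^T, v_2 = [[1, 1, 0, 0, 0]]^T, v_3 = [[1, 0, 0, 0, 0]]^T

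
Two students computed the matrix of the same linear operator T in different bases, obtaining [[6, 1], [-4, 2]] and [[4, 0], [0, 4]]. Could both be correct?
Both have characteristic polynomial (x - 4)^2, but the minimal polynomial of A is (x - 4)^2 while the minimal polynomial of B is x - 4. The minimal polynomial is a similarity invariant, so A and B are not similar.

No.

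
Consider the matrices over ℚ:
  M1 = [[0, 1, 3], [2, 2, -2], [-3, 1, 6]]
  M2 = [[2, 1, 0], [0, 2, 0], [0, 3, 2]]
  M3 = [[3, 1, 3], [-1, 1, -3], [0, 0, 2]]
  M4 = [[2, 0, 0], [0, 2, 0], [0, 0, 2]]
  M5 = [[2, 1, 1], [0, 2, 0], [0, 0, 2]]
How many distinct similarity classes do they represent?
Characteristic polynomials: χ_{M1} = (x - 3)^2(x - 2), χ_{M2} = (x - 2)^3, χ_{M3} = (x - 2)^3, χ_{M4} = (x - 2)^3, χ_{M5} = (x - 2)^3.

{M1}: invariant factors (x - 3)^2(x - 2).

{M2, M3, M5}: invariant factors x - 2, (x - 2)^2.

{M4}: invariant factors x - 2, x - 2, x - 2.

Matrices are similar if and only if their invariant-factor lists agree; the partition into similarity classes is {M1}, {M2, M3, M5}, {M4}.

3 classes: {M1}, {M2, M3, M5}, {M4}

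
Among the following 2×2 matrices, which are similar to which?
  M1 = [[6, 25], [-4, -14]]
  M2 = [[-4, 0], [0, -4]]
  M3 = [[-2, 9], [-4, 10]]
Characteristic polynomials: χ_{M1} = (x + 4)^2, χ_{M2} = (x + 4)^2, χ_{M3} = (x - 4)^2.

{M1}: invariant factors (x + 4)^2.

{M2}: invariant factors x + 4, x + 4.

{M3}: invariant factors (x - 4)^2.

Matrices are similar if and only if their invariant-factor lists agree; the partition into similarity classes is {M1}, {M2}, {M3}.

3 classes: {M1}, {M2}, {M3}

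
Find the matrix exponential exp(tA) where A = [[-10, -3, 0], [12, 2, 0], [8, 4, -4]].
e^{tA} = [[(1 - 6*t)*e^{-4*t}, -3*t*e^{-4*t}, 0], [12*t*e^{-4*t}, (6*t + 1)*e^{-4*t}, 0], [8*t*e^{-4*t}, 4*t*e^{-4*t}, e^{-4*t}]]

A has Jordan form J = [[-4, 1, 0], [0, -4, 0], [0, 0, -4]] with A = PJP^{-1}, so e^{tA} = P e^{tJ} P^{-1}.

For a Jordan block J_k(λ), e^{tJ_k(λ)} = e^{λt} · (I + tN + t^2 N^2/2! + ... + t^{k-1} N^{k-1}/(k-1)!) where N is the nilpotent superdiagonal part.

Assembling the blocks and conjugating back gives the entries of e^{tA} as shown above.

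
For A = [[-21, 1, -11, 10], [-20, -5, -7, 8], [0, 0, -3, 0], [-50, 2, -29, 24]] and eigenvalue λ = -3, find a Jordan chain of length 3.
We seek v_1 ∈ ker((A + 3I)^3) \ ker((A + 3I)^2), then set v_{i+1} = (A + 3I) v_i.

One such chain is v_1 = [[0, 0, 1, 1]]^T, v_2 = [[-1, 1, 0, -2]]^T, v_3 = [[-1, 2, 0, -2]]^T. Check: (A + 3I) v_3 = [[0, 0, 0, 0]]^T = 0.

v_1 = [[0, 0, 1, 1]]^T, v_2 = [[-1, 1, 0, -2]]^T, v_3 = [[-1, 2, 0, -2]]^T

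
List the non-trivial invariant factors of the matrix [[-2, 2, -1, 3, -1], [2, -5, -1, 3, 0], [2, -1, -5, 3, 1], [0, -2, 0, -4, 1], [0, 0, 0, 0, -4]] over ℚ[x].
The Jordan structure of A has elementary divisors (x + 4)^3, (x + 4)^2. Arranging the block sizes at each eigenvalue in decreasing order and taking row products gives the invariant factors.

Invariant factors (smallest first, each dividing the next): (x + 4)^2, (x + 4)^3.

Check: the last factor (x + 4)^3 is the minimal polynomial, and the product (x + 4)^5 is the characteristic polynomial.

(x + 4)^2, (x + 4)^3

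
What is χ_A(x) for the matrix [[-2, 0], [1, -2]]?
xI - A = [[x + 2, 0], [-1, x + 2]].

Expanding det(xI - A) along the first row:
det(xI - A) = + (x + 2)·det([[x + 2]]) - (0)·det([[-1]]).

Evaluating gives χ_A(x) = x^2 + 4x + 4 = (x + 2)^2.

χ_A(x) = (x + 2)^2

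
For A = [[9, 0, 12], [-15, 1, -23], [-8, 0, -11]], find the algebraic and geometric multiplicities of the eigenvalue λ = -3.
algebraic multiplicity 1, geometric multiplicity 1

The characteristic polynomial is (x - 1)^2(x + 3), so the factor x + 3 appears with exponent 1: the algebraic multiplicity is 1.

rank(A + 3I) = 2, so the eigenspace has dimension 3 - 2 = 1: the geometric multiplicity is 1.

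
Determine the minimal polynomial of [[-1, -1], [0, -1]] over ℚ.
The characteristic polynomial factors as (x + 1)^2. The minimal polynomial is ∏(x - λ)^{k_λ} where k_λ is the size of the largest Jordan block at λ.

For λ = -1: rank(A + I) = 1, and the largest Jordan block has size 2 (the smallest k with rank((A + I)^k) = rank((A + I)^(k+1))).

So m_A(x) = (x + 1)^2.

m_A(x) = (x + 1)^2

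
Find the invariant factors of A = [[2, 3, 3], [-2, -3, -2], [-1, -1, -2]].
x + 1, (x + 1)^2

The Jordan structure of A has elementary divisors (x + 1)^2, (x + 1). Arranging the block sizes at each eigenvalue in decreasing order and taking row products gives the invariant factors.

Invariant factors (smallest first, each dividing the next): x + 1, (x + 1)^2.

Check: the last factor (x + 1)^2 is the minimal polynomial, and the product (x + 1)^3 is the characteristic polynomial.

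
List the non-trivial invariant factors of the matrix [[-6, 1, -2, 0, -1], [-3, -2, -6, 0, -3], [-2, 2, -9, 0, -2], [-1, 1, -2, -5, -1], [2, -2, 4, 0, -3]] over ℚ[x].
The Jordan structure of A has elementary divisors (x + 5)^2, (x + 5), (x + 5), (x + 5). Arranging the block sizes at each eigenvalue in decreasing order and taking row products gives the invariant factors.

Invariant factors (smallest first, each dividing the next): x + 5, x + 5, x + 5, (x + 5)^2.

Check: the last factor (x + 5)^2 is the minimal polynomial, and the product (x + 5)^5 is the characteristic polynomial.

x + 5, x + 5, x + 5, (x + 5)^2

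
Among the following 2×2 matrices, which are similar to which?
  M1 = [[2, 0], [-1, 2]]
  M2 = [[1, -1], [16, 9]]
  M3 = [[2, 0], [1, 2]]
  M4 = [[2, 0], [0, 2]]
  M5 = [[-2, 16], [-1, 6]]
Characteristic polynomials: χ_{M1} = (x - 2)^2, χ_{M2} = (x - 5)^2, χ_{M3} = (x - 2)^2, χ_{M4} = (x - 2)^2, χ_{M5} = (x - 2)^2.

{M1, M3, M5}: invariant factors (x - 2)^2.

{M2}: invariant factors (x - 5)^2.

{M4}: invariant factors x - 2, x - 2.

Matrices are similar if and only if their invariant-factor lists agree; the partition into similarity classes is {M1, M3, M5}, {M2}, {M4}.

3 classes: {M1, M3, M5}, {M2}, {M4}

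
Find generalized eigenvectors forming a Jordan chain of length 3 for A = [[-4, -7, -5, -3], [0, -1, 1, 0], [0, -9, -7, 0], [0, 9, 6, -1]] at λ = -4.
We seek v_1 ∈ ker((A + 4I)^3) \ ker((A + 4I)^2), then set v_{i+1} = (A + 4I) v_i.

One such chain is v_1 = [[1, -1, 2, -2]]^T, v_2 = [[3, -1, 3, -3]]^T, v_3 = [[1, 0, 0, 0]]^T. Check: (A + 4I) v_3 = [[0, 0, 0, 0]]^T = 0.

v_1 = [[1, -1, 2, -2]]^T, v_2 = [[3, -1, 3, -3]]^T, v_3 = [[1, 0, 0, 0]]^T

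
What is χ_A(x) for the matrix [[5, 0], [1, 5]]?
χ_A(x) = (x - 5)^2

xI - A = [[x - 5, 0], [-1, x - 5]].

Expanding det(xI - A) along the first row:
det(xI - A) = + (x - 5)·det([[x - 5]]) - (0)·det([[-1]]).

Evaluating gives χ_A(x) = x^2 - 10x + 25 = (x - 5)^2.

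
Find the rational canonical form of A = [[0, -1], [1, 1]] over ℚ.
The invariant factors of A (the non-unit diagonal entries of the Smith normal form of xI - A over ℚ[x]) are x^2 - x + 1, each dividing the next. The characteristic polynomial is their product, x^2 - x + 1.

The rational canonical form is the block-diagonal matrix of companion matrices C(f_i):
R = [[0, -1], [1, 1]].

Note the characteristic polynomial does not split into linear factors over ℚ, so A has no Jordan form over ℚ; the rational canonical form exists over any field.

R = [[0, -1], [1, 1]]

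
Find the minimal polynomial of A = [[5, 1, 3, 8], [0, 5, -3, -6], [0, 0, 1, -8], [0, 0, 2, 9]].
The characteristic polynomial factors as (x - 5)^4. The minimal polynomial is ∏(x - λ)^{k_λ} where k_λ is the size of the largest Jordan block at λ.

For λ = 5: rank(A - 5I) = 2, and the largest Jordan block has size 3 (the smallest k with rank((A - 5I)^k) = rank((A - 5I)^(k+1))).

So m_A(x) = (x - 5)^3.

m_A(x) = (x - 5)^3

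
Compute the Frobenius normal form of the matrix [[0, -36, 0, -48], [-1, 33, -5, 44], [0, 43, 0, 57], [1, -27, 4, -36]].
R = [[0, 0, 0, -12], [1, 0, 0, -1], [0, 1, 0, 1], [0, 0, 1, -3]]

The invariant factors of A (the non-unit diagonal entries of the Smith normal form of xI - A over ℚ[x]) are (x + 3)(x^3 - x + 4), each dividing the next. The characteristic polynomial is their product, (x + 3)(x^3 - x + 4).

The rational canonical form is the block-diagonal matrix of companion matrices C(f_i):
R = [[0, 0, 0, -12], [1, 0, 0, -1], [0, 1, 0, 1], [0, 0, 1, -3]].

Note the characteristic polynomial does not split into linear factors over ℚ, so A has no Jordan form over ℚ; the rational canonical form exists over any field.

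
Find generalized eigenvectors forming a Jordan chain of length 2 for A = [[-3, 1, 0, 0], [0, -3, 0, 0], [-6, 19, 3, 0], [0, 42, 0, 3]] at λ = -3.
We seek v_1 ∈ ker((A + 3I)^2) \ ker(A + 3I), then set v_{i+1} = (A + 3I) v_i.

One such chain is v_1 = [[2, 1, -1, -7]]^T, v_2 = [[1, 0, 1, 0]]^T. Check: (A + 3I) v_2 = [[0, 0, 0, 0]]^T = 0.

v_1 = [[2, 1, -1, -7]]^T, v_2 = [[1, 0, 1, 0]]^T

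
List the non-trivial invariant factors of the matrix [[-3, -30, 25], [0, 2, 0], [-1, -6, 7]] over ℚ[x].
x - 2, (x - 2)^2

The Jordan structure of A has elementary divisors (x - 2)^2, (x - 2). Arranging the block sizes at each eigenvalue in decreasing order and taking row products gives the invariant factors.

Invariant factors (smallest first, each dividing the next): x - 2, (x - 2)^2.

Check: the last factor (x - 2)^2 is the minimal polynomial, and the product (x - 2)^3 is the characteristic polynomial.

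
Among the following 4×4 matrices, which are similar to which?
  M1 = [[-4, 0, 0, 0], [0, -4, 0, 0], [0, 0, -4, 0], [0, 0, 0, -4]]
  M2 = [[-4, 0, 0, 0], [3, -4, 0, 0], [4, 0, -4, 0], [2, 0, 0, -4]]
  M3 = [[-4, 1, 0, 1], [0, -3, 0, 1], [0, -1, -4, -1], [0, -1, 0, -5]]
2 classes: {M1}, {M2, M3}

Characteristic polynomials: χ_{M1} = (x + 4)^4, χ_{M2} = (x + 4)^4, χ_{M3} = (x + 4)^4.

{M1}: invariant factors x + 4, x + 4, x + 4, x + 4.

{M2, M3}: invariant factors x + 4, x + 4, (x + 4)^2.

Matrices are similar if and only if their invariant-factor lists agree; the partition into similarity classes is {M1}, {M2, M3}.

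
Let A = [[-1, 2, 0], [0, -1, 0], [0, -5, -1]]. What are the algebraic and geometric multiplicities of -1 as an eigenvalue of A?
algebraic multiplicity 3, geometric multiplicity 2

The characteristic polynomial is (x + 1)^3, so the factor x + 1 appears with exponent 3: the algebraic multiplicity is 3.

rank(A + I) = 1, so the eigenspace has dimension 3 - 1 = 2: the geometric multiplicity is 2.

Since 2 < 3, A is not diagonalizable.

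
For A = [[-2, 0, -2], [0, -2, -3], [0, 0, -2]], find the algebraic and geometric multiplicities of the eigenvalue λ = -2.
algebraic multiplicity 3, geometric multiplicity 2

The characteristic polynomial is (x + 2)^3, so the factor x + 2 appears with exponent 3: the algebraic multiplicity is 3.

rank(A + 2I) = 1, so the eigenspace has dimension 3 - 1 = 2: the geometric multiplicity is 2.

Since 2 < 3, A is not diagonalizable.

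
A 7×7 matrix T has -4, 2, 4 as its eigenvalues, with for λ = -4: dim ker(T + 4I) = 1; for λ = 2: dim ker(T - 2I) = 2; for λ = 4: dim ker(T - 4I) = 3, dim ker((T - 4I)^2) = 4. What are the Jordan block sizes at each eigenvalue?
λ = -4: successive nullity increments [1] count blocks of size ≥ k; block sizes are [1].
λ = 2: successive nullity increments [2] count blocks of size ≥ k; block sizes are [1, 1].
λ = 4: successive nullity increments [3, 1] count blocks of size ≥ k; block sizes are [2, 1, 1].

Jordan blocks: (-4, 1), (2, 1), (2, 1), (4, 2), (4, 1), (4, 1)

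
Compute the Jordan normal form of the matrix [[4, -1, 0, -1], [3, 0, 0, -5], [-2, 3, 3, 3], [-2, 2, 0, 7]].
J = [[3, 1, 0, 0], [0, 3, 1, 0], [0, 0, 3, 0], [0, 0, 0, 5]]

The characteristic polynomial is det(xI - A) = (x - 5)(x - 3)^3, so the eigenvalues are 3 (algebraic multiplicity 3), 5 (algebraic multiplicity 1).

For λ = 3: rank(A - 3I) = 3, rank((A - 3I)^2) = 2, rank((A - 3I)^3) = 1. The eigenspace has dimension 4 - 3 = 1, so there is 1 Jordan block; the rank sequence gives block sizes [3].

For λ = 5: algebraic multiplicity 1 gives one 1×1 block.

Assembling the blocks gives the Jordan form J above.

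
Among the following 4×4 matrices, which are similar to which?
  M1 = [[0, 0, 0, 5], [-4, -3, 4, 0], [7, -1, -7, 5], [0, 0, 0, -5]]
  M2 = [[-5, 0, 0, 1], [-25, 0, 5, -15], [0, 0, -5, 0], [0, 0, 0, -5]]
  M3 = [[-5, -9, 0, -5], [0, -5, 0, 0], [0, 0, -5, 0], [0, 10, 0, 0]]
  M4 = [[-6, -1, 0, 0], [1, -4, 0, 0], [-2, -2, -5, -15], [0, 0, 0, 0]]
1 class: {M1, M2, M3, M4}

Characteristic polynomials: χ_{M1} = x(x + 5)^3, χ_{M2} = x(x + 5)^3, χ_{M3} = x(x + 5)^3, χ_{M4} = x(x + 5)^3.

{M1, M2, M3, M4}: invariant factors x + 5, x(x + 5)^2.

Matrices are similar if and only if their invariant-factor lists agree; the partition into similarity classes is {M1, M2, M3, M4}.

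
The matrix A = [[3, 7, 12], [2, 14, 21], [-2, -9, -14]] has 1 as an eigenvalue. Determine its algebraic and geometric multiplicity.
algebraic multiplicity 3, geometric multiplicity 1

The characteristic polynomial is (x - 1)^3, so the factor x - 1 appears with exponent 3: the algebraic multiplicity is 3.

rank(A - I) = 2, so the eigenspace has dimension 3 - 2 = 1: the geometric multiplicity is 1.

Since 1 < 3, A is not diagonalizable.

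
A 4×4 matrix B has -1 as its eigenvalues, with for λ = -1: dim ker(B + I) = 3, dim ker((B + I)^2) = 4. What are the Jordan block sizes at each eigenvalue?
λ = -1: successive nullity increments [3, 1] count blocks of size ≥ k; block sizes are [2, 1, 1].

Jordan blocks: (-1, 2), (-1, 1), (-1, 1)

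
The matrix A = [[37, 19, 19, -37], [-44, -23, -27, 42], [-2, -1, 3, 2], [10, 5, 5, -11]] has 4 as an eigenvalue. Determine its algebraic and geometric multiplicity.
algebraic multiplicity 2, geometric multiplicity 1

The characteristic polynomial is (x - 4)^2(x + 1)^2, so the factor x - 4 appears with exponent 2: the algebraic multiplicity is 2.

rank(A - 4I) = 3, so the eigenspace has dimension 4 - 3 = 1: the geometric multiplicity is 1.

Since 1 < 2, A is not diagonalizable.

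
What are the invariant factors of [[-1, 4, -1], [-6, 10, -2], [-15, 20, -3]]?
The Jordan structure of A has elementary divisors (x - 2)^2, (x - 2). Arranging the block sizes at each eigenvalue in decreasing order and taking row products gives the invariant factors.

Invariant factors (smallest first, each dividing the next): x - 2, (x - 2)^2.

Check: the last factor (x - 2)^2 is the minimal polynomial, and the product (x - 2)^3 is the characteristic polynomial.

x - 2, (x - 2)^2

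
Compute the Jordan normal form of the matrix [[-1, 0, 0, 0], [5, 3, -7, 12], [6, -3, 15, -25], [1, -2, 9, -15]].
J = [[-1, 0, 0, 0], [0, 1, 1, 0], [0, 0, 1, 1], [0, 0, 0, 1]]

The characteristic polynomial is det(xI - A) = (x - 1)^3(x + 1), so the eigenvalues are -1 (algebraic multiplicity 1), 1 (algebraic multiplicity 3).

For λ = -1: algebraic multiplicity 1 gives one 1×1 block.

For λ = 1: rank(A - I) = 3, rank((A - I)^2) = 2, rank((A - I)^3) = 1. The eigenspace has dimension 4 - 3 = 1, so there is 1 Jordan block; the rank sequence gives block sizes [3].

Assembling the blocks gives the Jordan form J above.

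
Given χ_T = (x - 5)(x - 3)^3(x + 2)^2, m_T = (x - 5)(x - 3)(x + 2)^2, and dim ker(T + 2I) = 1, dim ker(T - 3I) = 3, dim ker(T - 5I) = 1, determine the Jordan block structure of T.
λ = -2: algebraic multiplicity 2 (exponent in χ_T), largest block size 2 (exponent in m_T), 1 block (geometric multiplicity). This forces block sizes [2].
λ = 3: algebraic multiplicity 3 (exponent in χ_T), largest block size 1 (exponent in m_T), 3 blocks (geometric multiplicity). These force block sizes [1, 1, 1].
λ = 5: algebraic multiplicity 1 (exponent in χ_T), largest block size 1 (exponent in m_T), 1 block (geometric multiplicity). This forces block sizes [1].

Jordan blocks: (-2, 2), (3, 1), (3, 1), (3, 1), (5, 1)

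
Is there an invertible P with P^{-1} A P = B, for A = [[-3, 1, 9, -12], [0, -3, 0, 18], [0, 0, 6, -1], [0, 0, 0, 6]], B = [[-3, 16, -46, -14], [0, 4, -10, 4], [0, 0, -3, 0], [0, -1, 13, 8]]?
Both have characteristic polynomial (x - 6)^2(x + 3)^2, but the minimal polynomial of A is (x - 6)^2(x + 3)^2 while the minimal polynomial of B is (x - 6)^2(x + 3). The minimal polynomial is a similarity invariant, so A and B are not similar.

No.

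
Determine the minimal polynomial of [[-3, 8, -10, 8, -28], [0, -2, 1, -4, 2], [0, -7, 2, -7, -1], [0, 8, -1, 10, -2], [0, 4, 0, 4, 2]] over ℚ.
m_A(x) = (x - 6)(x - 2)^3(x + 3)

The characteristic polynomial factors as (x - 6)(x - 2)^3(x + 3). The minimal polynomial is ∏(x - λ)^{k_λ} where k_λ is the size of the largest Jordan block at λ.

For λ = -3: rank(A + 3I) = 4, and the largest Jordan block has size 1 (the smallest k with rank((A + 3I)^k) = rank((A + 3I)^(k+1))).
For λ = 2: rank(A - 2I) = 4, and the largest Jordan block has size 3 (the smallest k with rank((A - 2I)^k) = rank((A - 2I)^(k+1))).
For λ = 6: rank(A - 6I) = 4, and the largest Jordan block has size 1 (the smallest k with rank((A - 6I)^k) = rank((A - 6I)^(k+1))).

So m_A(x) = (x - 6)(x - 2)^3(x + 3).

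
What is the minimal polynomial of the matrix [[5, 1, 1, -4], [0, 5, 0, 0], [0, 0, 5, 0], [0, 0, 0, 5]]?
The characteristic polynomial factors as (x - 5)^4. The minimal polynomial is ∏(x - λ)^{k_λ} where k_λ is the size of the largest Jordan block at λ.

For λ = 5: rank(A - 5I) = 1, and the largest Jordan block has size 2 (the smallest k with rank((A - 5I)^k) = rank((A - 5I)^(k+1))).

So m_A(x) = (x - 5)^2.

m_A(x) = (x - 5)^2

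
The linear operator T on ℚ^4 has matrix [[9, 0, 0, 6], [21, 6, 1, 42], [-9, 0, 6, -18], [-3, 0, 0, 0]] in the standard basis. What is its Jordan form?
The characteristic polynomial is det(xI - A) = (x - 6)^3(x - 3), so the eigenvalues are 3 (algebraic multiplicity 1), 6 (algebraic multiplicity 3).

For λ = 3: algebraic multiplicity 1 gives one 1×1 block.

For λ = 6: rank(A - 6I) = 2, rank((A - 6I)^2) = 1. The eigenspace has dimension 4 - 2 = 2, so there are 2 Jordan blocks; the rank sequence gives block sizes [2, 1].

Assembling the blocks gives the Jordan form J above.

J = [[3, 0, 0, 0], [0, 6, 1, 0], [0, 0, 6, 0], [0, 0, 0, 6]]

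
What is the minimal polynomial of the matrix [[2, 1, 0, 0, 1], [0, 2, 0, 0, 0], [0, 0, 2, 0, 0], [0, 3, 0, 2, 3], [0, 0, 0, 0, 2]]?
m_A(x) = (x - 2)^2

The characteristic polynomial factors as (x - 2)^5. The minimal polynomial is ∏(x - λ)^{k_λ} where k_λ is the size of the largest Jordan block at λ.

For λ = 2: rank(A - 2I) = 1, and the largest Jordan block has size 2 (the smallest k with rank((A - 2I)^k) = rank((A - 2I)^(k+1))).

So m_A(x) = (x - 2)^2.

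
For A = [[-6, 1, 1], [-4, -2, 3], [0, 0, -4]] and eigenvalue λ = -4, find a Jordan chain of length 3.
We seek v_1 ∈ ker((A + 4I)^3) \ ker((A + 4I)^2), then set v_{i+1} = (A + 4I) v_i.

One such chain is v_1 = [[-1, -3, 1]]^T, v_2 = [[0, 1, 0]]^T, v_3 = [[1, 2, 0]]^T. Check: (A + 4I) v_3 = [[0, 0, 0]]^T = 0.

v_1 = [[-1, -3, 1]]^T, v_2 = [[0, 1, 0]]^T, v_3 = [[1, 2, 0]]^T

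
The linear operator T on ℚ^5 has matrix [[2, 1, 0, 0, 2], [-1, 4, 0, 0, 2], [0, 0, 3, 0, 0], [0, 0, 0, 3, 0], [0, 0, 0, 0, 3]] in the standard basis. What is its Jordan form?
J = [[3, 1, 0, 0, 0], [0, 3, 0, 0, 0], [0, 0, 3, 0, 0], [0, 0, 0, 3, 0], [0, 0, 0, 0, 3]]

The characteristic polynomial is det(xI - A) = (x - 3)^5, so the eigenvalues are 3 (algebraic multiplicity 5).

For λ = 3: rank(A - 3I) = 1, rank((A - 3I)^2) = 0. The eigenspace has dimension 5 - 1 = 4, so there are 4 Jordan blocks; the rank sequence gives block sizes [2, 1, 1, 1].

Assembling the blocks gives the Jordan form J above.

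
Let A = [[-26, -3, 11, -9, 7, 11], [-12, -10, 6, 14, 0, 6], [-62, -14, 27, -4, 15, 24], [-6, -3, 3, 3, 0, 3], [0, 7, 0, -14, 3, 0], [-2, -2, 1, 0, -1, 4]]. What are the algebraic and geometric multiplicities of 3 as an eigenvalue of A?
The characteristic polynomial is x(x - 3)^3(x + 4)^2, so the factor x - 3 appears with exponent 3: the algebraic multiplicity is 3.

rank(A - 3I) = 4, so the eigenspace has dimension 6 - 4 = 2: the geometric multiplicity is 2.

Since 2 < 3, A is not diagonalizable.

algebraic multiplicity 3, geometric multiplicity 2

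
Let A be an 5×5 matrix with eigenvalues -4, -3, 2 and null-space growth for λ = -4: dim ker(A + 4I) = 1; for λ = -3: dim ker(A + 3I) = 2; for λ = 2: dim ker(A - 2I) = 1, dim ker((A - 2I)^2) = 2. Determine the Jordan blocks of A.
λ = -4: successive nullity increments [1] count blocks of size ≥ k; block sizes are [1].
λ = -3: successive nullity increments [2] count blocks of size ≥ k; block sizes are [1, 1].
λ = 2: successive nullity increments [1, 1] count blocks of size ≥ k; block sizes are [2].

Jordan blocks: (-4, 1), (-3, 1), (-3, 1), (2, 2)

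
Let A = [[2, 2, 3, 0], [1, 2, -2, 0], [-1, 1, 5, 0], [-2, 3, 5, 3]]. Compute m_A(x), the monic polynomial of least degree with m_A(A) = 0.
The characteristic polynomial factors as (x - 3)^4. The minimal polynomial is ∏(x - λ)^{k_λ} where k_λ is the size of the largest Jordan block at λ.

For λ = 3: rank(A - 3I) = 2, and the largest Jordan block has size 3 (the smallest k with rank((A - 3I)^k) = rank((A - 3I)^(k+1))).

So m_A(x) = (x - 3)^3.

m_A(x) = (x - 3)^3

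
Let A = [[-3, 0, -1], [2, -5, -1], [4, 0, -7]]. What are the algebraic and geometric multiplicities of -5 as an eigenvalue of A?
The characteristic polynomial is (x + 5)^3, so the factor x + 5 appears with exponent 3: the algebraic multiplicity is 3.

rank(A + 5I) = 1, so the eigenspace has dimension 3 - 1 = 2: the geometric multiplicity is 2.

Since 2 < 3, A is not diagonalizable.

algebraic multiplicity 3, geometric multiplicity 2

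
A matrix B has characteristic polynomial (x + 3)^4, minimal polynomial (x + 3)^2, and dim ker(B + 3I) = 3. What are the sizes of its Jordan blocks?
λ = -3: algebraic multiplicity 4 (exponent in χ_B), largest block size 2 (exponent in m_B), 3 blocks (geometric multiplicity). These force block sizes [2, 1, 1].

Jordan blocks: (-3, 2), (-3, 1), (-3, 1)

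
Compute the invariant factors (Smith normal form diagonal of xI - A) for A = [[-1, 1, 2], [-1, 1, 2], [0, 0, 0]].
x, x^2

The Jordan structure of A has elementary divisors x^2, x. Arranging the block sizes at each eigenvalue in decreasing order and taking row products gives the invariant factors.

Invariant factors (smallest first, each dividing the next): x, x^2.

Check: the last factor x^2 is the minimal polynomial, and the product x^3 is the characteristic polynomial.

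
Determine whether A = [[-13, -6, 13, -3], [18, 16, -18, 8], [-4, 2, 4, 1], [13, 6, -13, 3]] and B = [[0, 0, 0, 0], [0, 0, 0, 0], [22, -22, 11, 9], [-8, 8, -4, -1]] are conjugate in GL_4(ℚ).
Two matrices over a field are similar if and only if they have the same invariant factors.

Both A and B have characteristic polynomial x^2(x - 5)^2 and minimal polynomial x(x - 5)^2. Computing further, both have invariant factors x, x(x - 5)^2. Hence A and B are similar.

Yes.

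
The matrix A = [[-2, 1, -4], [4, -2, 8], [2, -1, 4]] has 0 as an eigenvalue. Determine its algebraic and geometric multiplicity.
algebraic multiplicity 3, geometric multiplicity 2

The characteristic polynomial is x^3, so the factor x appears with exponent 3: the algebraic multiplicity is 3.

rank(A) = 1, so the eigenspace has dimension 3 - 1 = 2: the geometric multiplicity is 2.

Since 2 < 3, A is not diagonalizable.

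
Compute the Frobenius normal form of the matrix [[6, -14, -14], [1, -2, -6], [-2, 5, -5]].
The invariant factors of A (the non-unit diagonal entries of the Smith normal form of xI - A over ℚ[x]) are (x - 3)(x^2 + 4x - 4), each dividing the next. The characteristic polynomial is their product, (x - 3)(x^2 + 4x - 4).

The rational canonical form is the block-diagonal matrix of companion matrices C(f_i):
R = [[0, 0, -12], [1, 0, 16], [0, 1, -1]].

Note the characteristic polynomial does not split into linear factors over ℚ, so A has no Jordan form over ℚ; the rational canonical form exists over any field.

R = [[0, 0, -12], [1, 0, 16], [0, 1, -1]]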